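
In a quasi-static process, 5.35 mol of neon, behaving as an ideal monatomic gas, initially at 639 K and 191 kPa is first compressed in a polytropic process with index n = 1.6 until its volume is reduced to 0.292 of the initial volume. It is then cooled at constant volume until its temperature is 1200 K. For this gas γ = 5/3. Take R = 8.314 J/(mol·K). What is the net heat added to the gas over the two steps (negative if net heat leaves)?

-14300 J

V₁ = nRT₁/P₁ = 5.35×8.314×639/191 = 149 L.
Step 1 — Polytropic n=1.6: T₂ = T₁(V₁/V₂)^(n−1) = 639×(3.42)^0.60 = 1340 K; P₂ = P₁(V₁/V₂)^n = 1370 kPa.
W = (P₁V₁−P₂V₂)/(n−1) = (191×149−1370×43.5)/0.60 = -51800 J.
ΔU = nCvΔT = 5.35×12.5×(1340−639) = 46600 J.
Q = ΔU + W = -5180 J.
State after step 1: P = 1370 kPa, V = 43.5 L, T = 1340 K.
Step 2 — Isochoric: V stays 43.5 L; P/T = const ⇒ T₂ = 1200 K, P₂ = 1230 kPa.
W = 0 (no volume change).
ΔU = nCvΔT = 5.35×12.5×(1200−1340) = -9170 J.
Q = ΔU = -9170 J.
Net over both steps: W = -51800 J, Q = -14300 J, ΔU = 37400 J.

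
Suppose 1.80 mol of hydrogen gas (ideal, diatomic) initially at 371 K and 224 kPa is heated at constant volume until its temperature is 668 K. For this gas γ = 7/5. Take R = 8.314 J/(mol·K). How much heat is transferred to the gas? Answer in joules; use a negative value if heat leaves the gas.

V₁ = nRT₁/P₁ = 1.80×8.314×371/224 = 24.8 L.
Isochoric: V stays 24.8 L; P/T = const ⇒ T₂ = 668 K, P₂ = 403 kPa.
W = 0 (no volume change).
ΔU = nCvΔT = 1.80×20.8×(668−371) = 11100 J.
Q = ΔU = 11100 J.

11100 J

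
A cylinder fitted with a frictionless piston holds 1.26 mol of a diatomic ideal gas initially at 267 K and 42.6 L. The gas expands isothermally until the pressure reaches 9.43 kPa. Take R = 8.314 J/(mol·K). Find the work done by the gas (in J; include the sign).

P₁ = nRT₁/V₁ = 1.26×8.314×267/42.6 = 65.7 kPa.
Isothermal: T stays 267 K; PV = const ⇒ V₂ = 297 L, P₂ = 9.43 kPa.
W = nRT ln(V₂/V₁) = 1.26×8.314×267×ln(6.96) = 5430 J.

5430 J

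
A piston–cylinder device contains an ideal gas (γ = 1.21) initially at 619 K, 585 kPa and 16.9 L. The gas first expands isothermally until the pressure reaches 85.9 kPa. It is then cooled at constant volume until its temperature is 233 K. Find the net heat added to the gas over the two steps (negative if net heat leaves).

-10400 J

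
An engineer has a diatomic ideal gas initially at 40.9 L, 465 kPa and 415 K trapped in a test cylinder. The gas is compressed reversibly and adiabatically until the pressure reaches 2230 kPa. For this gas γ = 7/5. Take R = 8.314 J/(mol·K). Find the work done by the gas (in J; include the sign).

n = P₁V₁/(RT₁) = 465×40.9/(8.314×415) = 5.51 mol.
Adiabatic: T₂/T₁ = (P₂/P₁)^((γ−1)/γ) ⇒ T₂ = 415×(4.80)^0.286 = 649 K; V₂ = 13.3 L.
ΔU = nCvΔT = 5.51×20.8×(649−415) = 26900 J.
Q = 0 for an adiabatic process, so W = −ΔU = -26900 J.

-26900 J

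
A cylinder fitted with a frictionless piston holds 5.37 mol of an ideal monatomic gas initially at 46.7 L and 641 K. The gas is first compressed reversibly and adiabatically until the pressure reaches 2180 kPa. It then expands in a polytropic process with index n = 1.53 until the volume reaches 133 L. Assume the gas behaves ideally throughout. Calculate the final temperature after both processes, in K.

408 K

P₁ = nRT₁/V₁ = 5.37×8.314×641/46.7 = 613 kPa.
Step 1 — Adiabatic: T₂/T₁ = (P₂/P₁)^((γ−1)/γ) ⇒ T₂ = 641×(3.56)^0.400 = 1060 K; V₂ = 21.8 L.
ΔU = nCvΔT = 5.37×12.5×(1060−641) = 28400 J.
Q = 0 for an adiabatic process, so W = −ΔU = -28400 J.
State after step 1: P = 2180 kPa, V = 21.8 L, T = 1060 K.
Step 2 — Polytropic n=1.53: T₂ = T₁(V₁/V₂)^(n−1) = 1060×(0.164)^0.53 = 408 K; P₂ = P₁(V₁/V₂)^n = 137 kPa.
W = (P₁V₁−P₂V₂)/(n−1) = (2180×21.8−137×133)/0.53 = 55300 J.
ΔU = nCvΔT = 5.37×12.5×(408−1060) = -44000 J.
Q = ΔU + W = 11300 J.
Net over both steps: W = 26900 J, Q = 11300 J, ΔU = -15600 J.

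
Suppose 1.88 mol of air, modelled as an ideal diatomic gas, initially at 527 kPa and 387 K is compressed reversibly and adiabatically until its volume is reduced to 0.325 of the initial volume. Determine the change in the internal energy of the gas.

V₁ = nRT₁/P₁ = 1.88×8.314×387/527 = 11.5 L.
Adiabatic: TV^(γ−1) = const ⇒ T₂ = 387×(3.08)^0.400 = 607 K; PV^γ = const ⇒ P₂ = 2540 kPa.
For an ideal gas ΔU = nCvΔT with Cv = (5/2)R = 20.8 J/(mol·K).
ΔU = 1.88×20.8×(607−387) = 8580 J.

8580 J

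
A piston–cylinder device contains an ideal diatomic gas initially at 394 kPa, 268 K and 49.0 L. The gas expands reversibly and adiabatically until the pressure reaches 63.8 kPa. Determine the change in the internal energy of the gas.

-19600 J

n = P₁V₁/(RT₁) = 394×49.0/(8.314×268) = 8.66 mol.
Adiabatic: T₂/T₁ = (P₂/P₁)^((γ−1)/γ) ⇒ T₂ = 268×(0.162)^0.286 = 159 K; V₂ = 180 L.
For an ideal gas ΔU = nCvΔT with Cv = (5/2)R = 20.8 J/(mol·K).
ΔU = 8.66×20.8×(159−268) = -19600 J.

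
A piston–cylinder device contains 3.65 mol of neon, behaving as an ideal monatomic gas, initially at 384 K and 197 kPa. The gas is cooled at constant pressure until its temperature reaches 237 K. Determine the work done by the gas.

V₁ = nRT₁/P₁ = 3.65×8.314×384/197 = 59.2 L.
Isobaric: P stays 197 kPa; V/T = const ⇒ T₂ = 237 K, V₂ = 36.5 L.
W = PΔV = 197×(36.5−59.2) kPa·L = -4460 J.

-4460 J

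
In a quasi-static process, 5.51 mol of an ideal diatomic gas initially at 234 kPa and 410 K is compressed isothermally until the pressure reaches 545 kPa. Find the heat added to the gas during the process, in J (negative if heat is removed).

-15900 J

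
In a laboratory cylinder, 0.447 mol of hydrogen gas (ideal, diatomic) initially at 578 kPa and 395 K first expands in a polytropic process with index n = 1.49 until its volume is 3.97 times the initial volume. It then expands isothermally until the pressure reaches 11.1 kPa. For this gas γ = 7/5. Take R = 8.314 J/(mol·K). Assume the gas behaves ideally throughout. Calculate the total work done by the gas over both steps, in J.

2890 J

V₁ = nRT₁/P₁ = 0.447×8.314×395/578 = 2.54 L.
Step 1 — Polytropic n=1.49: T₂ = T₁(V₁/V₂)^(n−1) = 395×(0.252)^0.49 = 201 K; P₂ = P₁(V₁/V₂)^n = 74.1 kPa.
W = (P₁V₁−P₂V₂)/(n−1) = (578×2.54−74.1×10.1)/0.49 = 1470 J.
ΔU = nCvΔT = 0.447×20.8×(201−395) = -1800 J.
Q = ΔU + W = -331 J.
State after step 1: P = 74.1 kPa, V = 10.1 L, T = 201 K.
Step 2 — Isothermal: T stays 201 K; PV = const ⇒ V₂ = 67.3 L, P₂ = 11.1 kPa.
ΔU = 0 (ideal gas, T constant).
W = nRT ln(V₂/V₁) = 0.447×8.314×201×ln(6.67) = 1420 J.
Q = ΔU + W = 1420 J.
Net over both steps: W = 2890 J, Q = 1090 J, ΔU = -1800 J.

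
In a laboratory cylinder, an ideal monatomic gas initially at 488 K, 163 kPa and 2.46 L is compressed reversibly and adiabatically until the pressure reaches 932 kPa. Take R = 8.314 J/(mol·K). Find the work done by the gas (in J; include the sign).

n = P₁V₁/(RT₁) = 163×2.46/(8.314×488) = 0.0988 mol.
Adiabatic: T₂/T₁ = (P₂/P₁)^((γ−1)/γ) ⇒ T₂ = 488×(5.72)^0.400 = 980 K; V₂ = 0.864 L.
ΔU = nCvΔT = 0.0988×12.5×(980−488) = 607 J.
Q = 0 for an adiabatic process, so W = −ΔU = -607 J.

-607 J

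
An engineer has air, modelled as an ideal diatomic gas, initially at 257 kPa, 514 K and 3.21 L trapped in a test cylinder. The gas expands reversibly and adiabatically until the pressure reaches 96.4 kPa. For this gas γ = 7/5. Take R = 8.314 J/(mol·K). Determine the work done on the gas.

n = P₁V₁/(RT₁) = 257×3.21/(8.314×514) = 0.193 mol.
Adiabatic: T₂/T₁ = (P₂/P₁)^((γ−1)/γ) ⇒ T₂ = 514×(0.375)^0.286 = 388 K; V₂ = 6.47 L.
ΔU = nCvΔT = 0.193×20.8×(388−514) = -504 J.
Q = 0 for an adiabatic process, so W = −ΔU = 504 J.
Work done on the gas = −W_by = -504 J.

-504 J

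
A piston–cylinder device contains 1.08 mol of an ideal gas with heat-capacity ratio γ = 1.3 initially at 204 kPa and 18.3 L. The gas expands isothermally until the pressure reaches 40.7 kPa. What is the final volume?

91.7 L

T₁ = P₁V₁/(nR) = 204×18.3/(1.08×8.314) = 416 K.
Isothermal: T stays 416 K; PV = const ⇒ V₂ = 91.7 L, P₂ = 40.7 kPa.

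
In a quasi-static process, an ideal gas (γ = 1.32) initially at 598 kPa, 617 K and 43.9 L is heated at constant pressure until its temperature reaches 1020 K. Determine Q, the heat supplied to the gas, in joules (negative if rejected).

70700 J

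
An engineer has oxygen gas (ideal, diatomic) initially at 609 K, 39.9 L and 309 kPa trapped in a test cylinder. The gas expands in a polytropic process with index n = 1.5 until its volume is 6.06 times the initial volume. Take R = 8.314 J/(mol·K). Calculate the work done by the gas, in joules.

14600 J

n = P₁V₁/(RT₁) = 309×39.9/(8.314×609) = 2.44 mol.
Polytropic n=1.5: T₂ = T₁(V₁/V₂)^(n−1) = 609×(0.165)^0.50 = 247 K; P₂ = P₁(V₁/V₂)^n = 20.7 kPa.
W = (P₁V₁−P₂V₂)/(n−1) = (309×39.9−20.7×242)/0.50 = 14600 J.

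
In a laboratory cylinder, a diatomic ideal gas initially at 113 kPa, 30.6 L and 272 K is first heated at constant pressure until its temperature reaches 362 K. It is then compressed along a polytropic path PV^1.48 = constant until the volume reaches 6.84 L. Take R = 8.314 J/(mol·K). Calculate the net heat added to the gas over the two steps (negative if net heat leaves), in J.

n = P₁V₁/(RT₁) = 113×30.6/(8.314×272) = 1.53 mol.
Step 1 — Isobaric: P stays 113 kPa; V/T = const ⇒ T₂ = 362 K, V₂ = 40.7 L.
W = PΔV = 113×(40.7−30.6) kPa·L = 1140 J.
ΔU = nCvΔT = 1.53×20.8×(362−272) = 2860 J.
Q = ΔU + W = nCpΔT = 4000 J.
State after step 1: P = 113 kPa, V = 40.7 L, T = 362 K.
Step 2 — Polytropic n=1.48: T₂ = T₁(V₁/V₂)^(n−1) = 362×(5.95)^0.48 = 852 K; P₂ = P₁(V₁/V₂)^n = 1580 kPa.
W = (P₁V₁−P₂V₂)/(n−1) = (113×40.7−1580×6.84)/0.48 = -13000 J.
ΔU = nCvΔT = 1.53×20.8×(852−362) = 15600 J.
Q = ΔU + W = 2600 J.
Net over both steps: W = -11800 J, Q = 6600 J, ΔU = 18400 J.

6600 J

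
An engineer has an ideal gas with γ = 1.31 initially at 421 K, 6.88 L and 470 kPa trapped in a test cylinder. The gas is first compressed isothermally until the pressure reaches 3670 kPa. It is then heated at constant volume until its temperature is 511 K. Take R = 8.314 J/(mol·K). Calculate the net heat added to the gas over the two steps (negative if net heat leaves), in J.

-4420 J

n = P₁V₁/(RT₁) = 470×6.88/(8.314×421) = 0.924 mol.
Step 1 — Isothermal: T stays 421 K; PV = const ⇒ V₂ = 0.881 L, P₂ = 3670 kPa.
ΔU = 0 (ideal gas, T constant).
W = nRT ln(V₂/V₁) = 0.924×8.314×421×ln(0.128) = -6650 J.
Q = ΔU + W = -6650 J.
State after step 1: P = 3670 kPa, V = 0.881 L, T = 421 K.
Step 2 — Isochoric: V stays 0.881 L; P/T = const ⇒ T₂ = 511 K, P₂ = 4450 kPa.
W = 0 (no volume change).
ΔU = nCvΔT = 0.924×26.8×(511−421) = 2230 J.
Q = ΔU = 2230 J.
Net over both steps: W = -6650 J, Q = -4420 J, ΔU = 2230 J.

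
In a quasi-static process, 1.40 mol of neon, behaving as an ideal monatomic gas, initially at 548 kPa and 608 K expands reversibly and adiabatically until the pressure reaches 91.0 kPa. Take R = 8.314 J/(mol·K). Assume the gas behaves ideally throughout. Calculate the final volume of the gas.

37.9 L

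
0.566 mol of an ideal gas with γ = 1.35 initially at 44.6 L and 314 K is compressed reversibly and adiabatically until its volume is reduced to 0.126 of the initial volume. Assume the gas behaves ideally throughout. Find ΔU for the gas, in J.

P₁ = nRT₁/V₁ = 0.566×8.314×314/44.6 = 33.1 kPa.
Adiabatic: TV^(γ−1) = const ⇒ T₂ = 314×(7.94)^0.350 = 648 K; PV^γ = const ⇒ P₂ = 543 kPa.
For an ideal gas ΔU = nCvΔT with Cv = R/(γ−1) = 23.8 J/(mol·K).
ΔU = 0.566×23.8×(648−314) = 4500 J.

4500 J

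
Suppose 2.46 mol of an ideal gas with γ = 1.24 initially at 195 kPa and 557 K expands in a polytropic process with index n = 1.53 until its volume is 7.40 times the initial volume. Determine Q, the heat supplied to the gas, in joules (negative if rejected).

-17000 J

V₁ = nRT₁/P₁ = 2.46×8.314×557/195 = 58.4 L.
Polytropic n=1.53: T₂ = T₁(V₁/V₂)^(n−1) = 557×(0.135)^0.53 = 193 K; P₂ = P₁(V₁/V₂)^n = 9.12 kPa.
W = (P₁V₁−P₂V₂)/(n−1) = (195×58.4−9.12×432)/0.53 = 14100 J.
ΔU = nCvΔT = 2.46×34.6×(193−557) = -31000 J.
Q = ΔU + W = -17000 J.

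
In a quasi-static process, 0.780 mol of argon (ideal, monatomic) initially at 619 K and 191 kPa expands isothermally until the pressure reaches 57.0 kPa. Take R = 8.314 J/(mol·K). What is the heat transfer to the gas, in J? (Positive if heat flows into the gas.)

V₁ = nRT₁/P₁ = 0.780×8.314×619/191 = 21.0 L.
Isothermal: T stays 619 K; PV = const ⇒ V₂ = 70.4 L, P₂ = 57.0 kPa.
ΔU = 0 (ideal gas, T constant).
W = nRT ln(V₂/V₁) = 0.780×8.314×619×ln(3.35) = 4850 J.
Q = ΔU + W = 4850 J.

4850 J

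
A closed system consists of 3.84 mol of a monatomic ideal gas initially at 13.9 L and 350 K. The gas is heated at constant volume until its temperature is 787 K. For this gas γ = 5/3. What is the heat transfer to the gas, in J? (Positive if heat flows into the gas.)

20900 J

P₁ = nRT₁/V₁ = 3.84×8.314×350/13.9 = 804 kPa.
Isochoric: V stays 13.9 L; P/T = const ⇒ T₂ = 787 K, P₂ = 1810 kPa.
W = 0 (no volume change).
ΔU = nCvΔT = 3.84×12.5×(787−350) = 20900 J.
Q = ΔU = 20900 J.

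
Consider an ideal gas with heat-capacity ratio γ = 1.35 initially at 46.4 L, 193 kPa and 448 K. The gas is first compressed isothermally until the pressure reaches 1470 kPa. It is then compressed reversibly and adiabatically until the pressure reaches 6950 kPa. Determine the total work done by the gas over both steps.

n = P₁V₁/(RT₁) = 193×46.4/(8.314×448) = 2.40 mol.
Step 1 — Isothermal: T stays 448 K; PV = const ⇒ V₂ = 6.09 L, P₂ = 1470 kPa.
ΔU = 0 (ideal gas, T constant).
W = nRT ln(V₂/V₁) = 2.40×8.314×448×ln(0.131) = -18200 J.
Q = ΔU + W = -18200 J.
State after step 1: P = 1470 kPa, V = 6.09 L, T = 448 K.
Step 2 — Adiabatic: T₂/T₁ = (P₂/P₁)^((γ−1)/γ) ⇒ T₂ = 448×(4.73)^0.259 = 670 K; V₂ = 1.93 L.
ΔU = nCvΔT = 2.40×23.8×(670−448) = 12700 J.
Q = 0 for an adiabatic process, so W = −ΔU = -12700 J.
Net over both steps: W = -30900 J, Q = -18200 J, ΔU = 12700 J.

-30900 J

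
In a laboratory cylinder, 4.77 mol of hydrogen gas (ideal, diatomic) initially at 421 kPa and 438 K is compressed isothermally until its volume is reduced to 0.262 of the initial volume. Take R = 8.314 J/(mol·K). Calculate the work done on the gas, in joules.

23300 J

V₁ = nRT₁/P₁ = 4.77×8.314×438/421 = 41.3 L.
Isothermal: T stays 438 K; PV = const ⇒ V₂ = 10.8 L, P₂ = 1610 kPa.
W = nRT ln(V₂/V₁) = 4.77×8.314×438×ln(0.262) = -23300 J.
Work done on the gas = −W_by = 23300 J.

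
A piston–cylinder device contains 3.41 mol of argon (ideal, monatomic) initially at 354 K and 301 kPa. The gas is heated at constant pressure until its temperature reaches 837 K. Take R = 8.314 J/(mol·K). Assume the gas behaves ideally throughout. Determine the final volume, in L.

78.8 L

V₁ = nRT₁/P₁ = 3.41×8.314×354/301 = 33.3 L.
Isobaric: P stays 301 kPa; V/T = const ⇒ T₂ = 837 K, V₂ = 78.8 L.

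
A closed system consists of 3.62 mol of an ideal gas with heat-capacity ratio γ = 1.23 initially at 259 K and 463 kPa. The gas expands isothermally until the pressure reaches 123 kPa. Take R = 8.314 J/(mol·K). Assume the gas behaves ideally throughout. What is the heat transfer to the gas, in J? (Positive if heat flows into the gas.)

V₁ = nRT₁/P₁ = 3.62×8.314×259/463 = 16.8 L.
Isothermal: T stays 259 K; PV = const ⇒ V₂ = 63.4 L, P₂ = 123 kPa.
ΔU = 0 (ideal gas, T constant).
W = nRT ln(V₂/V₁) = 3.62×8.314×259×ln(3.76) = 10300 J.
Q = ΔU + W = 10300 J.

10300 J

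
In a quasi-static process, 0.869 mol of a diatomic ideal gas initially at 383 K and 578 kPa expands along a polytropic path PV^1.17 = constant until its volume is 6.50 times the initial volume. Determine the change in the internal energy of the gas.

-1890 J

V₁ = nRT₁/P₁ = 0.869×8.314×383/578 = 4.79 L.
Polytropic n=1.17: T₂ = T₁(V₁/V₂)^(n−1) = 383×(0.154)^0.17 = 279 K; P₂ = P₁(V₁/V₂)^n = 64.7 kPa.
For an ideal gas ΔU = nCvΔT with Cv = (5/2)R = 20.8 J/(mol·K).
ΔU = 0.869×20.8×(279−383) = -1890 J.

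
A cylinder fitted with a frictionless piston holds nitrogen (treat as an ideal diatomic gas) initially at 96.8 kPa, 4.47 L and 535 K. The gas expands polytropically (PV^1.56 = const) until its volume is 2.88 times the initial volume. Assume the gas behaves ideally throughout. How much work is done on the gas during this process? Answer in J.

n = P₁V₁/(RT₁) = 96.8×4.47/(8.314×535) = 0.0973 mol.
Polytropic n=1.56: T₂ = T₁(V₁/V₂)^(n−1) = 535×(0.347)^0.56 = 296 K; P₂ = P₁(V₁/V₂)^n = 18.6 kPa.
W = (P₁V₁−P₂V₂)/(n−1) = (96.8×4.47−18.6×12.9)/0.56 = 345 J.
Work done on the gas = −W_by = -345 J.

-345 J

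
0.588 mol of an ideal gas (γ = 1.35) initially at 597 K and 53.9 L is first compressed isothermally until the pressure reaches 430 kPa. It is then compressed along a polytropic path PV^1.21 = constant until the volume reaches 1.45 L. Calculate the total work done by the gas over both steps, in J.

-11400 J

P₁ = nRT₁/V₁ = 0.588×8.314×597/53.9 = 54.1 kPa.
Step 1 — Isothermal: T stays 597 K; PV = const ⇒ V₂ = 6.79 L, P₂ = 430 kPa.
ΔU = 0 (ideal gas, T constant).
W = nRT ln(V₂/V₁) = 0.588×8.314×597×ln(0.126) = -6050 J.
Q = ΔU + W = -6050 J.
State after step 1: P = 430 kPa, V = 6.79 L, T = 597 K.
Step 2 — Polytropic n=1.21: T₂ = T₁(V₁/V₂)^(n−1) = 597×(4.68)^0.21 = 826 K; P₂ = P₁(V₁/V₂)^n = 2780 kPa.
W = (P₁V₁−P₂V₂)/(n−1) = (430×6.79−2780×1.45)/0.21 = -5320 J.
ΔU = nCvΔT = 0.588×23.8×(826−597) = 3190 J.
Q = ΔU + W = -2130 J.
Net over both steps: W = -11400 J, Q = -8180 J, ΔU = 3190 J.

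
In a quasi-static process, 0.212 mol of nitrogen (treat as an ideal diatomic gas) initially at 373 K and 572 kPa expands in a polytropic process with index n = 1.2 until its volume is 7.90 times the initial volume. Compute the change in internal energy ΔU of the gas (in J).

V₁ = nRT₁/P₁ = 0.212×8.314×373/572 = 1.15 L.
Polytropic n=1.2: T₂ = T₁(V₁/V₂)^(n−1) = 373×(0.127)^0.20 = 247 K; P₂ = P₁(V₁/V₂)^n = 47.9 kPa.
For an ideal gas ΔU = nCvΔT with Cv = (5/2)R = 20.8 J/(mol·K).
ΔU = 0.212×20.8×(247−373) = -556 J.

-556 J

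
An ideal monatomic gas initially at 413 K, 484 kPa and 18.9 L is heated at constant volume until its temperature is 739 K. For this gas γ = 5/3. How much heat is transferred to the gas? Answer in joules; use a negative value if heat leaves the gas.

n = P₁V₁/(RT₁) = 484×18.9/(8.314×413) = 2.66 mol.
Isochoric: V stays 18.9 L; P/T = const ⇒ T₂ = 739 K, P₂ = 866 kPa.
W = 0 (no volume change).
ΔU = nCvΔT = 2.66×12.5×(739−413) = 10800 J.
Q = ΔU = 10800 J.

10800 J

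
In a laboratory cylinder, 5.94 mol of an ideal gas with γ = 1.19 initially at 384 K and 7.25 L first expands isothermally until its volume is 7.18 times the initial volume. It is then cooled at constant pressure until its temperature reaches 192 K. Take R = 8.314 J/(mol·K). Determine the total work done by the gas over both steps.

27900 J

P₁ = nRT₁/V₁ = 5.94×8.314×384/7.25 = 2620 kPa.
Step 1 — Isothermal: T stays 384 K; PV = const ⇒ V₂ = 52.1 L, P₂ = 364 kPa.
ΔU = 0 (ideal gas, T constant).
W = nRT ln(V₂/V₁) = 5.94×8.314×384×ln(7.18) = 37400 J.
Q = ΔU + W = 37400 J.
State after step 1: P = 364 kPa, V = 52.1 L, T = 384 K.
Step 2 — Isobaric: P stays 364 kPa; V/T = const ⇒ T₂ = 192 K, V₂ = 26.0 L.
W = PΔV = 364×(26.0−52.1) kPa·L = -9480 J.
ΔU = nCvΔT = 5.94×43.8×(192−384) = -49900 J.
Q = ΔU + W = nCpΔT = -59400 J.
Net over both steps: W = 27900 J, Q = -22000 J, ΔU = -49900 J.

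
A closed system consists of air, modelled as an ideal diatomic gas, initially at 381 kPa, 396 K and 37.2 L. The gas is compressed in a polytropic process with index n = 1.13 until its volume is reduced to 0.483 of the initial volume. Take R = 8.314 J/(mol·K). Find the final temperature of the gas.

Polytropic n=1.13: T₂ = T₁(V₁/V₂)^(n−1) = 396×(2.07)^0.13 = 435 K; P₂ = P₁(V₁/V₂)^n = 867 kPa.

435 K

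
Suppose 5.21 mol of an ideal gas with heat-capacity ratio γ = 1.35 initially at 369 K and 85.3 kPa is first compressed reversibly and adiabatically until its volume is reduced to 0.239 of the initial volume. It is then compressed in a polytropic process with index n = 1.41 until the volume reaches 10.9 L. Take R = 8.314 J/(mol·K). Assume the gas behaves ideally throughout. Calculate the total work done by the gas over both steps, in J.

-80200 J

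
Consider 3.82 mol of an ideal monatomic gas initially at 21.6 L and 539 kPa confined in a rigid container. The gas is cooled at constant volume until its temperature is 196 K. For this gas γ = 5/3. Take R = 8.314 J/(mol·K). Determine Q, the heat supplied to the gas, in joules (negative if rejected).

-8130 J

T₁ = P₁V₁/(nR) = 539×21.6/(3.82×8.314) = 367 K.
Isochoric: V stays 21.6 L; P/T = const ⇒ T₂ = 196 K, P₂ = 288 kPa.
W = 0 (no volume change).
ΔU = nCvΔT = 3.82×12.5×(196−367) = -8130 J.
Q = ΔU = -8130 J.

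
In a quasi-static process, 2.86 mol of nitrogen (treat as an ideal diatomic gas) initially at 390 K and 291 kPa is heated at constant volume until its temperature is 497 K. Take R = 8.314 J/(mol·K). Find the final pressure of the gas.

371 kPa

V₁ = nRT₁/P₁ = 2.86×8.314×390/291 = 31.9 L.
Isochoric: V stays 31.9 L; P/T = const ⇒ T₂ = 497 K, P₂ = 371 kPa.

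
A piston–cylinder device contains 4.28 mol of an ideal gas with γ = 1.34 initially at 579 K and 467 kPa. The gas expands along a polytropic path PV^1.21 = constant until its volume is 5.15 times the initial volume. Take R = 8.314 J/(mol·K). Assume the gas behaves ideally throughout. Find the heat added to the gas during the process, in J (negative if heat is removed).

10900 J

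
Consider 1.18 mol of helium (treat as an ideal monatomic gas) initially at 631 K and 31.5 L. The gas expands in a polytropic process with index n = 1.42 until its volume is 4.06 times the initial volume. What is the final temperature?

P₁ = nRT₁/V₁ = 1.18×8.314×631/31.5 = 197 kPa.
Polytropic n=1.42: T₂ = T₁(V₁/V₂)^(n−1) = 631×(0.246)^0.42 = 350 K; P₂ = P₁(V₁/V₂)^n = 26.9 kPa.

350 K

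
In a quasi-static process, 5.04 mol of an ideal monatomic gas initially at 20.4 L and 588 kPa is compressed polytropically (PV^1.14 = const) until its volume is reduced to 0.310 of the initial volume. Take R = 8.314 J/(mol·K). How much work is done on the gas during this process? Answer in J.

15300 J

T₁ = P₁V₁/(nR) = 588×20.4/(5.04×8.314) = 286 K.
Polytropic n=1.14: T₂ = T₁(V₁/V₂)^(n−1) = 286×(3.23)^0.14 = 337 K; P₂ = P₁(V₁/V₂)^n = 2230 kPa.
W = (P₁V₁−P₂V₂)/(n−1) = (588×20.4−2230×6.32)/0.14 = -15300 J.
Work done on the gas = −W_by = 15300 J.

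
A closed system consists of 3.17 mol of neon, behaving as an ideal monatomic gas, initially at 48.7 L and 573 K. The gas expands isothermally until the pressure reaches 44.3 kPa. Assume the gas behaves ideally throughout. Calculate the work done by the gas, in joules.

29400 J

P₁ = nRT₁/V₁ = 3.17×8.314×573/48.7 = 310 kPa.
Isothermal: T stays 573 K; PV = const ⇒ V₂ = 341 L, P₂ = 44.3 kPa.
W = nRT ln(V₂/V₁) = 3.17×8.314×573×ln(7.00) = 29400 J.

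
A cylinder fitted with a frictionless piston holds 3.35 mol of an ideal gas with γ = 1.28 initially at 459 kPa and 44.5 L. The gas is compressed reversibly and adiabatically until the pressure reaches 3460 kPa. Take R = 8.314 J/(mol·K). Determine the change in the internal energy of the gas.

T₁ = P₁V₁/(nR) = 459×44.5/(3.35×8.314) = 733 K.
Adiabatic: T₂/T₁ = (P₂/P₁)^((γ−1)/γ) ⇒ T₂ = 733×(7.54)^0.219 = 1140 K; V₂ = 9.18 L.
For an ideal gas ΔU = nCvΔT with Cv = R/(γ−1) = 29.7 J/(mol·K).
ΔU = 3.35×29.7×(1140−733) = 40500 J.

40500 J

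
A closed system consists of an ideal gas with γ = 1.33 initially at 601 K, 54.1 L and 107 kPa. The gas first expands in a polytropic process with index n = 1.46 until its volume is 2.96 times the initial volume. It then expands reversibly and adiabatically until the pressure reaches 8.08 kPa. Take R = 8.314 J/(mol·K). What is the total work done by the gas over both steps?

n = P₁V₁/(RT₁) = 107×54.1/(8.314×601) = 1.16 mol.
Step 1 — Polytropic n=1.46: T₂ = T₁(V₁/V₂)^(n−1) = 601×(0.338)^0.46 = 365 K; P₂ = P₁(V₁/V₂)^n = 21.9 kPa.
W = (P₁V₁−P₂V₂)/(n−1) = (107×54.1−21.9×160)/0.46 = 4950 J.
ΔU = nCvΔT = 1.16×25.2×(365−601) = -6890 J.
Q = ΔU + W = -1950 J.
State after step 1: P = 21.9 kPa, V = 160 L, T = 365 K.
Step 2 — Adiabatic: T₂/T₁ = (P₂/P₁)^((γ−1)/γ) ⇒ T₂ = 365×(0.368)^0.248 = 285 K; V₂ = 339 L.
ΔU = nCvΔT = 1.16×25.2×(285−365) = -2340 J.
Q = 0 for an adiabatic process, so W = −ΔU = 2340 J.
Net over both steps: W = 7280 J, Q = -1950 J, ΔU = -9230 J.

7280 J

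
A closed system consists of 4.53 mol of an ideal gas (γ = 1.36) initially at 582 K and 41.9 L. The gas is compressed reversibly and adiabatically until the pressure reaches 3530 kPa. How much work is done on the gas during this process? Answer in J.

40000 J

P₁ = nRT₁/V₁ = 4.53×8.314×582/41.9 = 523 kPa.
Adiabatic: T₂/T₁ = (P₂/P₁)^((γ−1)/γ) ⇒ T₂ = 582×(6.75)^0.265 = 965 K; V₂ = 10.3 L.
ΔU = nCvΔT = 4.53×23.1×(965−582) = 40000 J.
Q = 0 for an adiabatic process, so W = −ΔU = -40000 J.
Work done on the gas = −W_by = 40000 J.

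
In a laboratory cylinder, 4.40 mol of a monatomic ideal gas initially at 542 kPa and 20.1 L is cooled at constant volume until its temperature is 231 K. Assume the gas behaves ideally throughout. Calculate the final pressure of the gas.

T₁ = P₁V₁/(nR) = 542×20.1/(4.40×8.314) = 298 K.
Isochoric: V stays 20.1 L; P/T = const ⇒ T₂ = 231 K, P₂ = 420 kPa.

420 kPa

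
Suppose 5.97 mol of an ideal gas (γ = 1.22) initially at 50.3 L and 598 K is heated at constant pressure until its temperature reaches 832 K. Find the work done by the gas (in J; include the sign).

11600 J

P₁ = nRT₁/V₁ = 5.97×8.314×598/50.3 = 590 kPa.
Isobaric: P stays 590 kPa; V/T = const ⇒ T₂ = 832 K, V₂ = 70.0 L.
W = PΔV = 590×(70.0−50.3) kPa·L = 11600 J.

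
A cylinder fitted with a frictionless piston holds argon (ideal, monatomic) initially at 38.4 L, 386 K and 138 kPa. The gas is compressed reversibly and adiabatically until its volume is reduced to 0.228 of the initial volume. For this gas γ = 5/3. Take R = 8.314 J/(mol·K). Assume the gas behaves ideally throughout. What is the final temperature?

Adiabatic: TV^(γ−1) = const ⇒ T₂ = 386×(4.39)^0.667 = 1030 K; PV^γ = const ⇒ P₂ = 1620 kPa.

1030 K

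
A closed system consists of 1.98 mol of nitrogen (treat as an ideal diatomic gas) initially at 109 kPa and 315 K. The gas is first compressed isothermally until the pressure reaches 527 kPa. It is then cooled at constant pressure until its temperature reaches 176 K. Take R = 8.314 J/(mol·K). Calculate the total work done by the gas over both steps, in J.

V₁ = nRT₁/P₁ = 1.98×8.314×315/109 = 47.6 L.
Step 1 — Isothermal: T stays 315 K; PV = const ⇒ V₂ = 9.84 L, P₂ = 527 kPa.
ΔU = 0 (ideal gas, T constant).
W = nRT ln(V₂/V₁) = 1.98×8.314×315×ln(0.207) = -8170 J.
Q = ΔU + W = -8170 J.
State after step 1: P = 527 kPa, V = 9.84 L, T = 315 K.
Step 2 — Isobaric: P stays 527 kPa; V/T = const ⇒ T₂ = 176 K, V₂ = 5.50 L.
W = PΔV = 527×(5.50−9.84) kPa·L = -2290 J.
ΔU = nCvΔT = 1.98×20.8×(176−315) = -5720 J.
Q = ΔU + W = nCpΔT = -8010 J.
Net over both steps: W = -10500 J, Q = -16200 J, ΔU = -5720 J.

-10500 J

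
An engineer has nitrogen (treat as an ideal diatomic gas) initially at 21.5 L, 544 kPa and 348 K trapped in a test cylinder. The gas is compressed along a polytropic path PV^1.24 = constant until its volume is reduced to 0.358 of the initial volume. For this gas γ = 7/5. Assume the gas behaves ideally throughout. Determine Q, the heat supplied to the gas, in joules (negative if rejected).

-5450 J

n = P₁V₁/(RT₁) = 544×21.5/(8.314×348) = 4.04 mol.
Polytropic n=1.24: T₂ = T₁(V₁/V₂)^(n−1) = 348×(2.79)^0.24 = 445 K; P₂ = P₁(V₁/V₂)^n = 1940 kPa.
W = (P₁V₁−P₂V₂)/(n−1) = (544×21.5−1940×7.70)/0.24 = -13600 J.
ΔU = nCvΔT = 4.04×20.8×(445−348) = 8170 J.
Q = ΔU + W = -5450 J.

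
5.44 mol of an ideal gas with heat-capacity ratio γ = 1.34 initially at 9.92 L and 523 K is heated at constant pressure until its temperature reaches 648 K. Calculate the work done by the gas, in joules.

P₁ = nRT₁/V₁ = 5.44×8.314×523/9.92 = 2380 kPa.
Isobaric: P stays 2380 kPa; V/T = const ⇒ T₂ = 648 K, V₂ = 12.3 L.
W = PΔV = 2380×(12.3−9.92) kPa·L = 5650 J.

5650 J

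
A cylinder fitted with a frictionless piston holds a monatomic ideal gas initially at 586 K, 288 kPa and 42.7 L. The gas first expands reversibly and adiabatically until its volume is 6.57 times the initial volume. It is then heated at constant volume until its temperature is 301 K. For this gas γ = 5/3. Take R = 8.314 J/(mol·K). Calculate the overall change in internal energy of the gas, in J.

n = P₁V₁/(RT₁) = 288×42.7/(8.314×586) = 2.52 mol.
Step 1 — Adiabatic: TV^(γ−1) = const ⇒ T₂ = 586×(0.152)^0.667 = 167 K; PV^γ = const ⇒ P₂ = 12.5 kPa.
ΔU = nCvΔT = 2.52×12.5×(167−586) = -13200 J.
Q = 0 for an adiabatic process, so W = −ΔU = 13200 J.
State after step 1: P = 12.5 kPa, V = 281 L, T = 167 K.
Step 2 — Isochoric: V stays 281 L; P/T = const ⇒ T₂ = 301 K, P₂ = 22.5 kPa.
W = 0 (no volume change).
ΔU = nCvΔT = 2.52×12.5×(301−167) = 4220 J.
Q = ΔU = 4220 J.
Net over both steps: W = 13200 J, Q = 4220 J, ΔU = -8970 J.

-8970 J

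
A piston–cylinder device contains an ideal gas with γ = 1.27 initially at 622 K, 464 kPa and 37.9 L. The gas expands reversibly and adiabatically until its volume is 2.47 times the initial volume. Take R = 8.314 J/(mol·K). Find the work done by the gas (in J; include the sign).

n = P₁V₁/(RT₁) = 464×37.9/(8.314×622) = 3.40 mol.
Adiabatic: TV^(γ−1) = const ⇒ T₂ = 622×(0.405)^0.270 = 487 K; PV^γ = const ⇒ P₂ = 147 kPa.
ΔU = nCvΔT = 3.40×30.8×(487−622) = -14100 J.
Q = 0 for an adiabatic process, so W = −ΔU = 14100 J.

14100 J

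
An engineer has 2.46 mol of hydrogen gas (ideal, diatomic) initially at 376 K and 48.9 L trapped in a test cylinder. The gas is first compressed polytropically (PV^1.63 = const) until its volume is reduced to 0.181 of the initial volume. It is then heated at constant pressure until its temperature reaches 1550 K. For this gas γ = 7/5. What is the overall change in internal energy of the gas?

60000 J

P₁ = nRT₁/V₁ = 2.46×8.314×376/48.9 = 157 kPa.
Step 1 — Polytropic n=1.63: T₂ = T₁(V₁/V₂)^(n−1) = 376×(5.52)^0.63 = 1100 K; P₂ = P₁(V₁/V₂)^n = 2550 kPa.
W = (P₁V₁−P₂V₂)/(n−1) = (157×48.9−2550×8.85)/0.63 = -23600 J.
ΔU = nCvΔT = 2.46×20.8×(1100−376) = 37200 J.
Q = ΔU + W = 13600 J.
State after step 1: P = 2550 kPa, V = 8.85 L, T = 1100 K.
Step 2 — Isobaric: P stays 2550 kPa; V/T = const ⇒ T₂ = 1550 K, V₂ = 12.4 L.
W = PΔV = 2550×(12.4−8.85) kPa·L = 9130 J.
ΔU = nCvΔT = 2.46×20.8×(1550−1100) = 22800 J.
Q = ΔU + W = nCpΔT = 31900 J.
Net over both steps: W = -14500 J, Q = 45500 J, ΔU = 60000 J.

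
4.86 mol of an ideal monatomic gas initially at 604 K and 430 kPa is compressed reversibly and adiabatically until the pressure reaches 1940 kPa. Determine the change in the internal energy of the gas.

30300 J

V₁ = nRT₁/P₁ = 4.86×8.314×604/430 = 56.8 L.
Adiabatic: T₂/T₁ = (P₂/P₁)^((γ−1)/γ) ⇒ T₂ = 604×(4.51)^0.400 = 1100 K; V₂ = 23.0 L.
For an ideal gas ΔU = nCvΔT with Cv = (3/2)R = 12.5 J/(mol·K).
ΔU = 4.86×12.5×(1100−604) = 30300 J.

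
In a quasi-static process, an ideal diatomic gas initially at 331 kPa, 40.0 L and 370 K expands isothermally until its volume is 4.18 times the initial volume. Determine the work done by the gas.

18900 J

n = P₁V₁/(RT₁) = 331×40.0/(8.314×370) = 4.30 mol.
Isothermal: T stays 370 K; PV = const ⇒ V₂ = 167 L, P₂ = 79.2 kPa.
W = nRT ln(V₂/V₁) = 4.30×8.314×370×ln(4.18) = 18900 J.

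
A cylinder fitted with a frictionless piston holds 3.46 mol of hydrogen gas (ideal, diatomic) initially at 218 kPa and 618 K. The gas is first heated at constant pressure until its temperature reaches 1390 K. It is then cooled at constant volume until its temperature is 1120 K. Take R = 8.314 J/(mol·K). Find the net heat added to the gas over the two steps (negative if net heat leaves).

58300 J

V₁ = nRT₁/P₁ = 3.46×8.314×618/218 = 81.5 L.
Step 1 — Isobaric: P stays 218 kPa; V/T = const ⇒ T₂ = 1390 K, V₂ = 183 L.
W = PΔV = 218×(183−81.5) kPa·L = 22200 J.
ΔU = nCvΔT = 3.46×20.8×(1390−618) = 55500 J.
Q = ΔU + W = nCpΔT = 77700 J.
State after step 1: P = 218 kPa, V = 183 L, T = 1390 K.
Step 2 — Isochoric: V stays 183 L; P/T = const ⇒ T₂ = 1120 K, P₂ = 176 kPa.
W = 0 (no volume change).
ΔU = nCvΔT = 3.46×20.8×(1120−1390) = -19400 J.
Q = ΔU = -19400 J.
Net over both steps: W = 22200 J, Q = 58300 J, ΔU = 36100 J.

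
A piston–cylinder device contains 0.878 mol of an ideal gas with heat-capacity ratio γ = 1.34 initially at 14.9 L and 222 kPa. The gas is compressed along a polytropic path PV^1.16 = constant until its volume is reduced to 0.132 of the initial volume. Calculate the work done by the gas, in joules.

-7910 J

T₁ = P₁V₁/(nR) = 222×14.9/(0.878×8.314) = 453 K.
Polytropic n=1.16: T₂ = T₁(V₁/V₂)^(n−1) = 453×(7.58)^0.16 = 627 K; P₂ = P₁(V₁/V₂)^n = 2330 kPa.
W = (P₁V₁−P₂V₂)/(n−1) = (222×14.9−2330×1.97)/0.16 = -7910 J.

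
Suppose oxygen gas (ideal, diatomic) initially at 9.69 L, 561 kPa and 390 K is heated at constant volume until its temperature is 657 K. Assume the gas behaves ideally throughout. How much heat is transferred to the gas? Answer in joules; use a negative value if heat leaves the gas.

n = P₁V₁/(RT₁) = 561×9.69/(8.314×390) = 1.68 mol.
Isochoric: V stays 9.69 L; P/T = const ⇒ T₂ = 657 K, P₂ = 945 kPa.
W = 0 (no volume change).
ΔU = nCvΔT = 1.68×20.8×(657−390) = 9300 J.
Q = ΔU = 9300 J.

9300 J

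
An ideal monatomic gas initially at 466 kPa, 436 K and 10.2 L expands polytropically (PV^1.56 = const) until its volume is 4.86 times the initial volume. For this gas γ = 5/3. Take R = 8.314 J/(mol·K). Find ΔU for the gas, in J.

-4190 J

n = P₁V₁/(RT₁) = 466×10.2/(8.314×436) = 1.31 mol.
Polytropic n=1.56: T₂ = T₁(V₁/V₂)^(n−1) = 436×(0.206)^0.56 = 180 K; P₂ = P₁(V₁/V₂)^n = 39.6 kPa.
For an ideal gas ΔU = nCvΔT with Cv = (3/2)R = 12.5 J/(mol·K).
ΔU = 1.31×12.5×(180−436) = -4190 J.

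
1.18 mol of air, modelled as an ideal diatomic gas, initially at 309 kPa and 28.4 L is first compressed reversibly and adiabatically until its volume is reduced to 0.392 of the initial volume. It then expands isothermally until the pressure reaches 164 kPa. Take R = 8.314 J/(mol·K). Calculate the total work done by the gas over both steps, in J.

T₁ = P₁V₁/(nR) = 309×28.4/(1.18×8.314) = 895 K.
Step 1 — Adiabatic: TV^(γ−1) = const ⇒ T₂ = 895×(2.55)^0.400 = 1300 K; PV^γ = const ⇒ P₂ = 1150 kPa.
ΔU = nCvΔT = 1.18×20.8×(1300−895) = 9970 J.
Q = 0 for an adiabatic process, so W = −ΔU = -9970 J.
State after step 1: P = 1150 kPa, V = 11.1 L, T = 1300 K.
Step 2 — Isothermal: T stays 1300 K; PV = const ⇒ V₂ = 77.8 L, P₂ = 164 kPa.
ΔU = 0 (ideal gas, T constant).
W = nRT ln(V₂/V₁) = 1.18×8.314×1300×ln(6.99) = 24800 J.
Q = ΔU + W = 24800 J.
Net over both steps: W = 14800 J, Q = 24800 J, ΔU = 9970 J.

14800 J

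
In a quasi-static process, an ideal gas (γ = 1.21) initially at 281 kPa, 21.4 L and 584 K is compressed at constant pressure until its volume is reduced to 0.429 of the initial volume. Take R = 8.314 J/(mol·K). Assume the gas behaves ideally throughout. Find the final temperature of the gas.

Isobaric: P stays 281 kPa; V/T = const ⇒ T₂ = 251 K, V₂ = 9.18 L.

251 K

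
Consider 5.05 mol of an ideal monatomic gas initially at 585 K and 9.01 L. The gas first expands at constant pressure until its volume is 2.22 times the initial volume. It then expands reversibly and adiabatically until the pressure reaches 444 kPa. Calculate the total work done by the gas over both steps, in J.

P₁ = nRT₁/V₁ = 5.05×8.314×585/9.01 = 2730 kPa.
Step 1 — Isobaric: P stays 2730 kPa; V/T = const ⇒ T₂ = 1300 K, V₂ = 20.0 L.
W = PΔV = 2730×(20.0−9.01) kPa·L = 30000 J.
ΔU = nCvΔT = 5.05×12.5×(1300−585) = 44900 J.
Q = ΔU + W = nCpΔT = 74900 J.
State after step 1: P = 2730 kPa, V = 20.0 L, T = 1300 K.
Step 2 — Adiabatic: T₂/T₁ = (P₂/P₁)^((γ−1)/γ) ⇒ T₂ = 1300×(0.163)^0.400 = 628 K; V₂ = 59.4 L.
ΔU = nCvΔT = 5.05×12.5×(628−1300) = -42200 J.
Q = 0 for an adiabatic process, so W = −ΔU = 42200 J.
Net over both steps: W = 72200 J, Q = 74900 J, ΔU = 2730 J.

72200 J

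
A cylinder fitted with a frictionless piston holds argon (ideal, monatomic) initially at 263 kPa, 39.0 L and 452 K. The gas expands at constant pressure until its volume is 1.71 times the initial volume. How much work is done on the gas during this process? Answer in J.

n = P₁V₁/(RT₁) = 263×39.0/(8.314×452) = 2.73 mol.
Isobaric: P stays 263 kPa; V/T = const ⇒ T₂ = 773 K, V₂ = 66.7 L.
W = PΔV = 263×(66.7−39.0) kPa·L = 7280 J.
Work done on the gas = −W_by = -7280 J.

-7280 J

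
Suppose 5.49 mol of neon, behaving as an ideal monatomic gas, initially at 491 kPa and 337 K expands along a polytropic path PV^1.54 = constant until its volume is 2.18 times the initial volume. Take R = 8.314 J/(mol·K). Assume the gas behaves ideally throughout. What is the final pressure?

148 kPa

V₁ = nRT₁/P₁ = 5.49×8.314×337/491 = 31.3 L.
Polytropic n=1.54: T₂ = T₁(V₁/V₂)^(n−1) = 337×(0.459)^0.54 = 221 K; P₂ = P₁(V₁/V₂)^n = 148 kPa.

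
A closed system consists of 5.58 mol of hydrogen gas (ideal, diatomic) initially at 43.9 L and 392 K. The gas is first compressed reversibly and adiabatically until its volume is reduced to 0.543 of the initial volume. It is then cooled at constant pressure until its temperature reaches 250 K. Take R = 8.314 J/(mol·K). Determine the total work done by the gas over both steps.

-24200 J

P₁ = nRT₁/V₁ = 5.58×8.314×392/43.9 = 414 kPa.
Step 1 — Adiabatic: TV^(γ−1) = const ⇒ T₂ = 392×(1.84)^0.400 = 500 K; PV^γ = const ⇒ P₂ = 974 kPa.
ΔU = nCvΔT = 5.58×20.8×(500−392) = 12600 J.
Q = 0 for an adiabatic process, so W = −ΔU = -12600 J.
State after step 1: P = 974 kPa, V = 23.8 L, T = 500 K.
Step 2 — Isobaric: P stays 974 kPa; V/T = const ⇒ T₂ = 250 K, V₂ = 11.9 L.
W = PΔV = 974×(11.9−23.8) kPa·L = -11600 J.
ΔU = nCvΔT = 5.58×20.8×(250−500) = -29000 J.
Q = ΔU + W = nCpΔT = -40700 J.
Net over both steps: W = -24200 J, Q = -40700 J, ΔU = -16500 J.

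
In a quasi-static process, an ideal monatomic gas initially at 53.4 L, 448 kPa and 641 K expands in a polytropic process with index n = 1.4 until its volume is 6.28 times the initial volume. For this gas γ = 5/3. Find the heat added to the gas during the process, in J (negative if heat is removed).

12500 J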